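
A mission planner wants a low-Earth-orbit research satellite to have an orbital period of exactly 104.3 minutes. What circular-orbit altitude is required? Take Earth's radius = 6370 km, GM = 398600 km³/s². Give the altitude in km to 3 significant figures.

T = 104.3 min = 6258.0 s.
From T = 2π√(a³/μ): a = (μ T²/4π²)^(1/3) = (398600 × 6258.0² / 4π²)^(1/3) = 7340 km.
Altitude h = a − R = 7340 − 6370 = 970 km.

970 km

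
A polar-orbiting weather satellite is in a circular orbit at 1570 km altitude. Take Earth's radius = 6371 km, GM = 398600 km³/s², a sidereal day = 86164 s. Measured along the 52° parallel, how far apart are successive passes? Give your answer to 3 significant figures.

2010 km

Semi-major axis a = 6371 + 1570 = 7941 km. Period T = 2π√(a³/μ) = 2π√(7941³/398600) = 7042.5 s = 117.37 min.
Node shift per orbit = (7042.5/86164) × 360° = 29.42°.
Equatorial spacing = 29.42 × 111.2 km/° = 3272 km.
At 52° latitude, spacing = 3272 × cos(52°) = 2014 km.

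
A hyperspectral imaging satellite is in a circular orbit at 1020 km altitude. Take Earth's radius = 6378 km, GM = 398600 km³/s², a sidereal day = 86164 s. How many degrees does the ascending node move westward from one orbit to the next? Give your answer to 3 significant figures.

26.5°

Semi-major axis a = 6378 + 1020 = 7398 km. Period T = 2π√(a³/μ) = 2π√(7398³/398600) = 6332.6 s = 105.54 min.
During one orbit Earth rotates (6332.6 / 86164) × 360° = 26.46°.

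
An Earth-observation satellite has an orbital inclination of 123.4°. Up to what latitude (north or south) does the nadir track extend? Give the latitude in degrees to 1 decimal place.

56.6°

Retrograde orbit: the ground track reaches ±(180° − i) = ±(180 − 123.4) = ±56.6°.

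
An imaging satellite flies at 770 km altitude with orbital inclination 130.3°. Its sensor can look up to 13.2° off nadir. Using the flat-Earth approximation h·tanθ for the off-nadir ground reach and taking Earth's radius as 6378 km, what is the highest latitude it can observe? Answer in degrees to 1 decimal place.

Retrograde orbit: the ground track reaches ±(180° − i) = ±(180 − 130.3) = ±49.7°.
Sensor half-swath on the ground ≈ 770·tan(13.2°) = 181 km = 1.62° of latitude.
Maximum observable latitude ≈ 49.7 + 1.62 = 51.3°.

51.3°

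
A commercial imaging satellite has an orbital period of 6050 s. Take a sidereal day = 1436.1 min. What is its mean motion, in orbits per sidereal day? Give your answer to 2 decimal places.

Orbits per sidereal day = 86166 / 6050.0 = 14.242.

14.24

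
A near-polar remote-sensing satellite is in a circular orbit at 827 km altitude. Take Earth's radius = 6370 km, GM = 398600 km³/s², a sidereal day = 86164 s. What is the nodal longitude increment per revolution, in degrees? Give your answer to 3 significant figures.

25.4°

Semi-major axis a = 6370 + 827 = 7197 km. Period T = 2π√(a³/μ) = 2π√(7197³/398600) = 6076.3 s = 101.27 min.
During one orbit Earth rotates (6076.3 / 86164) × 360° = 25.39°.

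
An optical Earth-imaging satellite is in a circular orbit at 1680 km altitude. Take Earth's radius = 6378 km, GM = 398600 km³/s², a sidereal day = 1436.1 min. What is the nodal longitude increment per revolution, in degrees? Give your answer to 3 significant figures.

30.1°

Semi-major axis a = 6378 + 1680 = 8058 km. Period T = 2π√(a³/μ) = 2π√(8058³/398600) = 7198.7 s = 119.98 min.
During one orbit Earth rotates (7198.7 / 86166) × 360° = 30.08°.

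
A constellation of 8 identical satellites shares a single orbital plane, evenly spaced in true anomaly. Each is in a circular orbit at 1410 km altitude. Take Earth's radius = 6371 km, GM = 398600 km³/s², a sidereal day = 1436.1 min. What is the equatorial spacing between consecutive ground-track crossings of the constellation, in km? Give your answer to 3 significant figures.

Semi-major axis a = 6371 + 1410 = 7781 km. Period T = 2π√(a³/μ) = 2π√(7781³/398600) = 6830.7 s = 113.84 min.
Single-satellite node shift = (6830.7/86166) × 360° = 28.54°.
With 8 satellites evenly phased, successive equator crossings are 28.54/8 = 3.567° apart.
That is 3.567 × 111.2 = 397 km at the equator.

397 km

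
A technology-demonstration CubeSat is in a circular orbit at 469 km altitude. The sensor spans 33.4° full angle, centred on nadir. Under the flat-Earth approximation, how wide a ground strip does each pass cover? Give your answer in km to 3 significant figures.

281 km

Half-angle = 33.4°/2 = 16.7°.
Swath width ≈ 2h·tan(θ/2) = 2 × 469 × tan(16.7°) = 281.4 km.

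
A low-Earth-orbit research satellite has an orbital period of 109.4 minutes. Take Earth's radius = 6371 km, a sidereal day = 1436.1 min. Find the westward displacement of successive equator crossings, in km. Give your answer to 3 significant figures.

3050 km

T = 109.4 min = 6564.0 s.
During one orbit Earth rotates (6564.0 / 86166) × 360° = 27.42°.
At the equator that is 27.42° × (2π·6371/360) km/° = 27.42 × 111.2 = 3049 km.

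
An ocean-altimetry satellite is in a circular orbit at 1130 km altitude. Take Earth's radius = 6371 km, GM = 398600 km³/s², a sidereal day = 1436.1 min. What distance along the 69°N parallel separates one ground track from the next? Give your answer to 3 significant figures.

1080 km

Semi-major axis a = 6371 + 1130 = 7501 km. Period T = 2π√(a³/μ) = 2π√(7501³/398600) = 6465.3 s = 107.76 min.
Node shift per orbit = (6465.3/86166) × 360° = 27.01°.
Equatorial spacing = 27.01 × 111.2 km/° = 3004 km.
At 69° latitude, spacing = 3004 × cos(69°) = 1076 km.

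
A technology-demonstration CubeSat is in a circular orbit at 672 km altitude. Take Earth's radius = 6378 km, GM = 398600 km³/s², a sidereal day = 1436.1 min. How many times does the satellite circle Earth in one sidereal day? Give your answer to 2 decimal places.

Semi-major axis a = 6378 + 672 = 7050 km. Period T = 2π√(a³/μ) = 2π√(7050³/398600) = 5891.1 s = 98.18 min.
Orbits per sidereal day = 86166 / 5891.1 = 14.627.

14.63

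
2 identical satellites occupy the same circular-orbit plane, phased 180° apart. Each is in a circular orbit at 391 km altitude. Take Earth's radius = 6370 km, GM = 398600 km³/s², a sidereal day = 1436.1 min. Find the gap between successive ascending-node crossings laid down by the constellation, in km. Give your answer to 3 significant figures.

1280 km

Semi-major axis a = 6370 + 391 = 6761 km. Period T = 2π√(a³/μ) = 2π√(6761³/398600) = 5532.6 s = 92.21 min.
Single-satellite node shift = (5532.6/86166) × 360° = 23.12°.
With 2 satellites evenly phased, successive equator crossings are 23.12/2 = 11.558° apart.
That is 11.558 × 111.2 = 1285 km at the equator.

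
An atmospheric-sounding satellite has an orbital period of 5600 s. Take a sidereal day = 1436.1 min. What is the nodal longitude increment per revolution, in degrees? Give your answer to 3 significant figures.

During one orbit Earth rotates (5600.0 / 86166) × 360° = 23.40°.

23.4°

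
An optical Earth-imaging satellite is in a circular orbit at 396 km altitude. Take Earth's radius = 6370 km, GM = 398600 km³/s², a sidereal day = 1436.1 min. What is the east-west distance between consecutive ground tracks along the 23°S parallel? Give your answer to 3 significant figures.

2370 km

Semi-major axis a = 6370 + 396 = 6766 km. Period T = 2π√(a³/μ) = 2π√(6766³/398600) = 5538.7 s = 92.31 min.
Node shift per orbit = (5538.7/86166) × 360° = 23.14°.
Equatorial spacing = 23.14 × 111.2 km/° = 2573 km.
At 23° latitude, spacing = 2573 × cos(23°) = 2368 km.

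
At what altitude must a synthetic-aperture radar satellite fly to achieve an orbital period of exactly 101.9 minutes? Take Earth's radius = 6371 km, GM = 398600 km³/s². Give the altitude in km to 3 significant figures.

T = 101.9 min = 6114.0 s.
From T = 2π√(a³/μ): a = (μ T²/4π²)^(1/3) = (398600 × 6114.0² / 4π²)^(1/3) = 7227 km.
Altitude h = a − R = 7227 − 6371 = 856 km.

856 km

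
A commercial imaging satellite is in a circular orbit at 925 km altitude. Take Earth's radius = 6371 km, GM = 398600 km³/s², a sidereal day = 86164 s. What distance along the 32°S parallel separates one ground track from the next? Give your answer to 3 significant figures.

Semi-major axis a = 6371 + 925 = 7296 km. Period T = 2π√(a³/μ) = 2π√(7296³/398600) = 6202.1 s = 103.37 min.
Node shift per orbit = (6202.1/86164) × 360° = 25.91°.
Equatorial spacing = 25.91 × 111.2 km/° = 2881 km.
At 32° latitude, spacing = 2881 × cos(32°) = 2444 km.

2440 km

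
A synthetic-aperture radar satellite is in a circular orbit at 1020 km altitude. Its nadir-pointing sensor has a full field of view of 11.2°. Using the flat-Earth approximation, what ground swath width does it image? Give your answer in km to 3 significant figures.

200 km

Half-angle = 11.2°/2 = 5.6°.
Swath width ≈ 2h·tan(θ/2) = 2 × 1020 × tan(5.6°) = 200.0 km.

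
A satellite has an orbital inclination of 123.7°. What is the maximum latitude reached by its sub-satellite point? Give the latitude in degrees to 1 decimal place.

56.3°

Retrograde orbit: the ground track reaches ±(180° − i) = ±(180 − 123.7) = ±56.3°.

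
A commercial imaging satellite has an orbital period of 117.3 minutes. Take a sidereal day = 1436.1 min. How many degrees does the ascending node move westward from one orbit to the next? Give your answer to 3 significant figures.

29.4°

T = 117.3 min = 7038.0 s.
During one orbit Earth rotates (7038.0 / 86166) × 360° = 29.40°.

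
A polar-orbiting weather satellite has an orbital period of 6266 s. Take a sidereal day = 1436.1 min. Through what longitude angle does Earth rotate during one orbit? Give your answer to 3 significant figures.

26.2°

During one orbit Earth rotates (6266.0 / 86166) × 360° = 26.18°.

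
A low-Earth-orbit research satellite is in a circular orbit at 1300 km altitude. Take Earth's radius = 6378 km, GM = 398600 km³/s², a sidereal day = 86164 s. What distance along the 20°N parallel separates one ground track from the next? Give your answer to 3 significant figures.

2930 km

Semi-major axis a = 6378 + 1300 = 7678 km. Period T = 2π√(a³/μ) = 2π√(7678³/398600) = 6695.5 s = 111.59 min.
Node shift per orbit = (6695.5/86164) × 360° = 27.97°.
Equatorial spacing = 27.97 × 111.3 km/° = 3114 km.
At 20° latitude, spacing = 3114 × cos(20°) = 2926 km.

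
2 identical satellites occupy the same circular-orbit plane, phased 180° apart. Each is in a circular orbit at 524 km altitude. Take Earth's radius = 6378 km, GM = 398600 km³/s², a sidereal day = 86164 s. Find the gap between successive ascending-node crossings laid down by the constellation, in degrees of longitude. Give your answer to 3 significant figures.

Semi-major axis a = 6378 + 524 = 6902 km. Period T = 2π√(a³/μ) = 2π√(6902³/398600) = 5706.6 s = 95.11 min.
Single-satellite node shift = (5706.6/86164) × 360° = 23.84°.
With 2 satellites evenly phased, successive equator crossings are 23.84/2 = 11.921° apart.

11.9°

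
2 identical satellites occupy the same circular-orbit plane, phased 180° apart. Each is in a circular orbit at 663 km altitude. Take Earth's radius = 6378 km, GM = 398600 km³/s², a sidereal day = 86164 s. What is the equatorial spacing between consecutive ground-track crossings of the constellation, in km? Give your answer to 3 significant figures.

1370 km

Semi-major axis a = 6378 + 663 = 7041 km. Period T = 2π√(a³/μ) = 2π√(7041³/398600) = 5879.8 s = 98.00 min.
Single-satellite node shift = (5879.8/86164) × 360° = 24.57°.
With 2 satellites evenly phased, successive equator crossings are 24.57/2 = 12.283° apart.
That is 12.283 × 111.3 = 1367 km at the equator.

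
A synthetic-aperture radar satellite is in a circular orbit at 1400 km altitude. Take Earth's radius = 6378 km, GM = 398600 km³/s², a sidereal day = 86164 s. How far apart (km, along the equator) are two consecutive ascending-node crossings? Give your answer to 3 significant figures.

3180 km

Semi-major axis a = 6378 + 1400 = 7778 km. Period T = 2π√(a³/μ) = 2π√(7778³/398600) = 6826.7 s = 113.78 min.
During one orbit Earth rotates (6826.7 / 86164) × 360° = 28.52°.
At the equator that is 28.52° × (2π·6378/360) km/° = 28.52 × 111.3 = 3175 km.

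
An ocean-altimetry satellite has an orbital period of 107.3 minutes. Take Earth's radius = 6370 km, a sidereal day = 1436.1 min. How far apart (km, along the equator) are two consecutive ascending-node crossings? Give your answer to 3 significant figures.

T = 107.3 min = 6438.0 s.
During one orbit Earth rotates (6438.0 / 86166) × 360° = 26.90°.
At the equator that is 26.90° × (2π·6370/360) km/° = 26.90 × 111.2 = 2990 km.

2990 km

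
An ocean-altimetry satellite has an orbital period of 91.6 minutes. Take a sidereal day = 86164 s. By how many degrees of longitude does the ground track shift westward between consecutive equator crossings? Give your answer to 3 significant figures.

23.0°

T = 91.6 min = 5496.0 s.
During one orbit Earth rotates (5496.0 / 86164) × 360° = 22.96°.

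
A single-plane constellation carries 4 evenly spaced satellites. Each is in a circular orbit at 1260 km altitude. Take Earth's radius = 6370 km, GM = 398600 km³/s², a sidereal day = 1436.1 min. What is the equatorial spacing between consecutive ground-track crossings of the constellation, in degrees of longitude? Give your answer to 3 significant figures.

6.93°

Semi-major axis a = 6370 + 1260 = 7630 km. Period T = 2π√(a³/μ) = 2π√(7630³/398600) = 6632.8 s = 110.55 min.
Single-satellite node shift = (6632.8/86166) × 360° = 27.71°.
With 4 satellites evenly phased, successive equator crossings are 27.71/4 = 6.928° apart.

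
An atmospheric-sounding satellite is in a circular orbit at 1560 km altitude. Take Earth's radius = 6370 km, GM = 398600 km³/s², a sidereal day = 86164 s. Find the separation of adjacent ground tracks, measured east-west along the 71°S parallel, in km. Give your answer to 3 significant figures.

1060 km

Semi-major axis a = 6370 + 1560 = 7930 km. Period T = 2π√(a³/μ) = 2π√(7930³/398600) = 7027.8 s = 117.13 min.
Node shift per orbit = (7027.8/86164) × 360° = 29.36°.
Equatorial spacing = 29.36 × 111.2 km/° = 3264 km.
At 71° latitude, spacing = 3264 × cos(71°) = 1063 km.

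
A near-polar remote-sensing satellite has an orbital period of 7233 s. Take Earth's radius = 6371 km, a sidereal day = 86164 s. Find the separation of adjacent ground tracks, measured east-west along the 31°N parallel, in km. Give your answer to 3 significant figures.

Node shift per orbit = (7233.0/86164) × 360° = 30.22°.
Equatorial spacing = 30.22 × 111.2 km/° = 3360 km.
At 31° latitude, spacing = 3360 × cos(31°) = 2880 km.

2880 km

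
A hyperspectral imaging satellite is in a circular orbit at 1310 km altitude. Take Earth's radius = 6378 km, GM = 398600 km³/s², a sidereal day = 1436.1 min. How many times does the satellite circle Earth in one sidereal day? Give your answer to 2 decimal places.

12.84

Semi-major axis a = 6378 + 1310 = 7688 km. Period T = 2π√(a³/μ) = 2π√(7688³/398600) = 6708.6 s = 111.81 min.
Orbits per sidereal day = 86166 / 6708.6 = 12.844.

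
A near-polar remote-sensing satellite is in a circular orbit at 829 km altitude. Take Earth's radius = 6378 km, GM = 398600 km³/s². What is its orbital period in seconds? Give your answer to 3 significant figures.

Semi-major axis a = 6378 + 829 = 7207 km. Period T = 2π√(a³/μ) = 2π√(7207³/398600) = 6089.0 s = 101.48 min.

6090 seconds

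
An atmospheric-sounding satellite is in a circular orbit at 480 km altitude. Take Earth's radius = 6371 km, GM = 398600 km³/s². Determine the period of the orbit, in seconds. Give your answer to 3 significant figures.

Semi-major axis a = 6371 + 480 = 6851 km. Period T = 2π√(a³/μ) = 2π√(6851³/398600) = 5643.4 s = 94.06 min.

5640 seconds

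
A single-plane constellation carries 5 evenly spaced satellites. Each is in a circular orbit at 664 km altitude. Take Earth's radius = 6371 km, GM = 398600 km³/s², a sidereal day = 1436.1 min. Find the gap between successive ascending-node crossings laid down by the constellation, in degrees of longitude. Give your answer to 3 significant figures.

Semi-major axis a = 6371 + 664 = 7035 km. Period T = 2π√(a³/μ) = 2π√(7035³/398600) = 5872.3 s = 97.87 min.
Single-satellite node shift = (5872.3/86166) × 360° = 24.53°.
With 5 satellites evenly phased, successive equator crossings are 24.53/5 = 4.907° apart.

4.91°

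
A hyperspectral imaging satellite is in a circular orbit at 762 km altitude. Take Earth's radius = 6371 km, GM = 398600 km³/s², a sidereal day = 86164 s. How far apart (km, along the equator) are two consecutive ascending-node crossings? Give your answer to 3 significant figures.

2790 km

Semi-major axis a = 6371 + 762 = 7133 km. Period T = 2π√(a³/μ) = 2π√(7133³/398600) = 5995.4 s = 99.92 min.
During one orbit Earth rotates (5995.4 / 86164) × 360° = 25.05°.
At the equator that is 25.05° × (2π·6371/360) km/° = 25.05 × 111.2 = 2785 km.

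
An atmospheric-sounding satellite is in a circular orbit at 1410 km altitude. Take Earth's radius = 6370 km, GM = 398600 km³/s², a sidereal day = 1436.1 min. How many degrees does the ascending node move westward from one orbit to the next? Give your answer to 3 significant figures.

Semi-major axis a = 6370 + 1410 = 7780 km. Period T = 2π√(a³/μ) = 2π√(7780³/398600) = 6829.4 s = 113.82 min.
During one orbit Earth rotates (6829.4 / 86166) × 360° = 28.53°.

28.5°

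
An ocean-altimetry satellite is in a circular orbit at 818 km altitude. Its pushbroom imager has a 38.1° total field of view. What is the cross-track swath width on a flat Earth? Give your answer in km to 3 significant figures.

Half-angle = 38.1°/2 = 19.05°.
Swath width ≈ 2h·tan(θ/2) = 2 × 818 × tan(19.05°) = 564.9 km.

565 km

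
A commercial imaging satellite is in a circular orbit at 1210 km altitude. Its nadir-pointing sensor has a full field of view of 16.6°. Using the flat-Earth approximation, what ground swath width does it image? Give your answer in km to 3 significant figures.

Half-angle = 16.6°/2 = 8.3°.
Swath width ≈ 2h·tan(θ/2) = 2 × 1210 × tan(8.3°) = 353.0 km.

353 km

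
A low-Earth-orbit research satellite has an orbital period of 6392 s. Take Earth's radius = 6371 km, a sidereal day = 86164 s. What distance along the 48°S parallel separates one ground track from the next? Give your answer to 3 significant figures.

Node shift per orbit = (6392.0/86164) × 360° = 26.71°.
Equatorial spacing = 26.71 × 111.2 km/° = 2970 km.
At 48° latitude, spacing = 2970 × cos(48°) = 1987 km.

1990 km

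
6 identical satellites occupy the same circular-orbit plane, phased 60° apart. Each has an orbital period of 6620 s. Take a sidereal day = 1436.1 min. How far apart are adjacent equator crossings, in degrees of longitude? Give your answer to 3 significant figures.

Single-satellite node shift = (6620.0/86166) × 360° = 27.66°.
With 6 satellites evenly phased, successive equator crossings are 27.66/6 = 4.610° apart.

4.61°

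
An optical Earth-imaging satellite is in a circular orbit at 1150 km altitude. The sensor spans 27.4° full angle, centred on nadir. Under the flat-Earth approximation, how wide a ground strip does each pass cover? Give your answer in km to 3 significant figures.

561 km

Half-angle = 27.4°/2 = 13.7°.
Swath width ≈ 2h·tan(θ/2) = 2 × 1150 × tan(13.7°) = 560.7 km.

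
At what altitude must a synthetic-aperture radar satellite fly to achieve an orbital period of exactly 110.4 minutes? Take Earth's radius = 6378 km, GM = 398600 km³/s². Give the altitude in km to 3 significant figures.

1250 km

T = 110.4 min = 6624.0 s.
From T = 2π√(a³/μ): a = (μ T²/4π²)^(1/3) = (398600 × 6624.0² / 4π²)^(1/3) = 7623 km.
Altitude h = a − R = 7623 − 6378 = 1245 km.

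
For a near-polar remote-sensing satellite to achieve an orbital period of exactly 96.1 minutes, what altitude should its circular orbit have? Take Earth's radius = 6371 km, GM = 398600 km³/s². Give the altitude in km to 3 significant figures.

T = 96.1 min = 5766.0 s.
From T = 2π√(a³/μ): a = (μ T²/4π²)^(1/3) = (398600 × 5766.0² / 4π²)^(1/3) = 6950 km.
Altitude h = a − R = 6950 − 6371 = 579 km.

579 km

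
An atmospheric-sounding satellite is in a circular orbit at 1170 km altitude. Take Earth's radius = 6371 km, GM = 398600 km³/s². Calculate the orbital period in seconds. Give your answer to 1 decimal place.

Semi-major axis a = 6371 + 1170 = 7541 km. Period T = 2π√(a³/μ) = 2π√(7541³/398600) = 6517.1 s = 108.62 min.

6517.1 seconds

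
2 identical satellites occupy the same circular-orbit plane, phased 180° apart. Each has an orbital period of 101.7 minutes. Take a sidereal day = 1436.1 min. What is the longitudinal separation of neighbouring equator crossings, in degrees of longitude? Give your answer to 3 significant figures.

12.7°

T = 101.7 min = 6102.0 s.
Single-satellite node shift = (6102.0/86166) × 360° = 25.49°.
With 2 satellites evenly phased, successive equator crossings are 25.49/2 = 12.747° apart.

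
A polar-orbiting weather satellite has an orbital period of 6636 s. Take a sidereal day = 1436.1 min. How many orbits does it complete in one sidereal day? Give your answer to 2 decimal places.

Orbits per sidereal day = 86166 / 6636.0 = 12.985.

12.98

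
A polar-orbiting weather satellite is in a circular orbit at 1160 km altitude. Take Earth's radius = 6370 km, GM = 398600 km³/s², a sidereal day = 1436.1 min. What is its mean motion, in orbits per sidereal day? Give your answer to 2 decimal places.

Semi-major axis a = 6370 + 1160 = 7530 km. Period T = 2π√(a³/μ) = 2π√(7530³/398600) = 6502.8 s = 108.38 min.
Orbits per sidereal day = 86166 / 6502.8 = 13.250.

13.25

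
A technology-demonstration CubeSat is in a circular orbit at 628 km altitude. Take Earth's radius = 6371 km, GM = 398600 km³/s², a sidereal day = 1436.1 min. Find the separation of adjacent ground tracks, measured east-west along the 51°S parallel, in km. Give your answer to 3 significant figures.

1700 km

Semi-major axis a = 6371 + 628 = 6999 km. Period T = 2π√(a³/μ) = 2π√(6999³/398600) = 5827.3 s = 97.12 min.
Node shift per orbit = (5827.3/86166) × 360° = 24.35°.
Equatorial spacing = 24.35 × 111.2 km/° = 2707 km.
At 51° latitude, spacing = 2707 × cos(51°) = 1704 km.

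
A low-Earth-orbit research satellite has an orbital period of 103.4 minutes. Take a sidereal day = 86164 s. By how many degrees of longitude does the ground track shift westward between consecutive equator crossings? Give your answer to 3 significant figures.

25.9°

T = 103.4 min = 6204.0 s.
During one orbit Earth rotates (6204.0 / 86164) × 360° = 25.92°.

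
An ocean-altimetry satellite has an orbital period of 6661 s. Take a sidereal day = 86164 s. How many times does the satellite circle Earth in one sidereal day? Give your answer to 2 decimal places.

Orbits per sidereal day = 86164 / 6661.0 = 12.936.

12.94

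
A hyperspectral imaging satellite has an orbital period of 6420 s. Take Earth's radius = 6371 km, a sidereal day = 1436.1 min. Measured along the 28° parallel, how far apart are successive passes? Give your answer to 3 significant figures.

2630 km

Node shift per orbit = (6420.0/86166) × 360° = 26.82°.
Equatorial spacing = 26.82 × 111.2 km/° = 2983 km.
At 28° latitude, spacing = 2983 × cos(28°) = 2633 km.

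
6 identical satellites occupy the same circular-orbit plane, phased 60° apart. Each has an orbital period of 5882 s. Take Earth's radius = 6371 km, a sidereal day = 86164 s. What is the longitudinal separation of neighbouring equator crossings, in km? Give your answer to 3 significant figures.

Single-satellite node shift = (5882.0/86164) × 360° = 24.58°.
With 6 satellites evenly phased, successive equator crossings are 24.58/6 = 4.096° apart.
That is 4.096 × 111.2 = 455 km at the equator.

455 km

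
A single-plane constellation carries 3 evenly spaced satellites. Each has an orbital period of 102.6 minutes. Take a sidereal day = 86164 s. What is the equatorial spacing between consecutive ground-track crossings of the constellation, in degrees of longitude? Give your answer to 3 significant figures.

8.57°

T = 102.6 min = 6156.0 s.
Single-satellite node shift = (6156.0/86164) × 360° = 25.72°.
With 3 satellites evenly phased, successive equator crossings are 25.72/3 = 8.573° apart.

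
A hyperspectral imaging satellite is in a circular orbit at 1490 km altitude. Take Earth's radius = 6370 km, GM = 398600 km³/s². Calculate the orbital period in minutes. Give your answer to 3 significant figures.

Semi-major axis a = 6370 + 1490 = 7860 km. Period T = 2π√(a³/μ) = 2π√(7860³/398600) = 6935.0 s = 115.58 min.

116 min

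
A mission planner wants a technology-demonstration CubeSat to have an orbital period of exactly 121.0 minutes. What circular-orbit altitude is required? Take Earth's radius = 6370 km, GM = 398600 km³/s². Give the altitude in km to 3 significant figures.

1730 km

T = 121.0 min = 7260.0 s.
From T = 2π√(a³/μ): a = (μ T²/4π²)^(1/3) = (398600 × 7260.0² / 4π²)^(1/3) = 8104 km.
Altitude h = a − R = 8104 − 6370 = 1734 km.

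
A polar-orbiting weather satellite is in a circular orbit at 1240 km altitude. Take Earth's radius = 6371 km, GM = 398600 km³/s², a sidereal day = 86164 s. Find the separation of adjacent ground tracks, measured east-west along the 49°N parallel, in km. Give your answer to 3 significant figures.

2010 km

Semi-major axis a = 6371 + 1240 = 7611 km. Period T = 2π√(a³/μ) = 2π√(7611³/398600) = 6608.1 s = 110.13 min.
Node shift per orbit = (6608.1/86164) × 360° = 27.61°.
Equatorial spacing = 27.61 × 111.2 km/° = 3070 km.
At 49° latitude, spacing = 3070 × cos(49°) = 2014 km.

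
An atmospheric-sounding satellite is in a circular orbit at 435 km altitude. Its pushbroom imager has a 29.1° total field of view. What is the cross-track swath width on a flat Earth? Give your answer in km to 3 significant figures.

226 km

Half-angle = 29.1°/2 = 14.55°.
Swath width ≈ 2h·tan(θ/2) = 2 × 435 × tan(14.55°) = 225.8 km.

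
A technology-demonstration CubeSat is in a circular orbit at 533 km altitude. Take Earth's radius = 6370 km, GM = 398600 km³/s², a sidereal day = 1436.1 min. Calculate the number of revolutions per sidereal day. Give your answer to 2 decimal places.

Semi-major axis a = 6370 + 533 = 6903 km. Period T = 2π√(a³/μ) = 2π√(6903³/398600) = 5707.8 s = 95.13 min.
Orbits per sidereal day = 86166 / 5707.8 = 15.096.

15.10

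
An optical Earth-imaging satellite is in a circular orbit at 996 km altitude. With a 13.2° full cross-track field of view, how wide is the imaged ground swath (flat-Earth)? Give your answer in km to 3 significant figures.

Half-angle = 13.2°/2 = 6.6°.
Swath width ≈ 2h·tan(θ/2) = 2 × 996 × tan(6.6°) = 230.5 km.

230 km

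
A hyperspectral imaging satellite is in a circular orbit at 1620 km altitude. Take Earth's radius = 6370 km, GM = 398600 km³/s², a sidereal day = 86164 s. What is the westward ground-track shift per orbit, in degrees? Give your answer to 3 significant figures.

29.7°

Semi-major axis a = 6370 + 1620 = 7990 km. Period T = 2π√(a³/μ) = 2π√(7990³/398600) = 7107.7 s = 118.46 min.
During one orbit Earth rotates (7107.7 / 86164) × 360° = 29.70°.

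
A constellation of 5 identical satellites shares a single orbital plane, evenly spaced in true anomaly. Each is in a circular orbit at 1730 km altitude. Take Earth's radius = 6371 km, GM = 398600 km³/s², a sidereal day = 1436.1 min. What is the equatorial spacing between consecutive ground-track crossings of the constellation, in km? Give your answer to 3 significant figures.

674 km

Semi-major axis a = 6371 + 1730 = 8101 km. Period T = 2π√(a³/μ) = 2π√(8101³/398600) = 7256.4 s = 120.94 min.
Single-satellite node shift = (7256.4/86166) × 360° = 30.32°.
With 5 satellites evenly phased, successive equator crossings are 30.32/5 = 6.063° apart.
That is 6.063 × 111.2 = 674 km at the equator.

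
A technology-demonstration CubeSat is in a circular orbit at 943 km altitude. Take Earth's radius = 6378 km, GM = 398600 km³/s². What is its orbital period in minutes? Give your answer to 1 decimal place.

Semi-major axis a = 6378 + 943 = 7321 km. Period T = 2π√(a³/μ) = 2π√(7321³/398600) = 6234.0 s = 103.90 min.

103.9 min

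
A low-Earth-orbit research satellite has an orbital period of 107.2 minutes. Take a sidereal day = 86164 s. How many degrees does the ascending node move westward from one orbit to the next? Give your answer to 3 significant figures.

26.9°

T = 107.2 min = 6432.0 s.
During one orbit Earth rotates (6432.0 / 86164) × 360° = 26.87°.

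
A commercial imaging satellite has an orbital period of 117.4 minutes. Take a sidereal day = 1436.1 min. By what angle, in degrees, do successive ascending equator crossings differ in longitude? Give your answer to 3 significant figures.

T = 117.4 min = 7044.0 s.
During one orbit Earth rotates (7044.0 / 86166) × 360° = 29.43°.

29.4°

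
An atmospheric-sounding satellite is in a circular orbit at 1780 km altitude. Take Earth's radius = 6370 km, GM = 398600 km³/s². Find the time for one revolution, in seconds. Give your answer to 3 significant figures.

7320 seconds

Semi-major axis a = 6370 + 1780 = 8150 km. Period T = 2π√(a³/μ) = 2π√(8150³/398600) = 7322.3 s = 122.04 min.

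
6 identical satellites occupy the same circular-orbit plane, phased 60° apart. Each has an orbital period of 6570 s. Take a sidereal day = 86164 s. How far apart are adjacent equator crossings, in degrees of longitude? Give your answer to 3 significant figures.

4.57°

Single-satellite node shift = (6570.0/86164) × 360° = 27.45°.
With 6 satellites evenly phased, successive equator crossings are 27.45/6 = 4.575° apart.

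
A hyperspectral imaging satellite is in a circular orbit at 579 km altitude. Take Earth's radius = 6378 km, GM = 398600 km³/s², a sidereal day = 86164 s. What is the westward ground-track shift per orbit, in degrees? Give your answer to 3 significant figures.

Semi-major axis a = 6378 + 579 = 6957 km. Period T = 2π√(a³/μ) = 2π√(6957³/398600) = 5774.9 s = 96.25 min.
During one orbit Earth rotates (5774.9 / 86164) × 360° = 24.13°.

24.1°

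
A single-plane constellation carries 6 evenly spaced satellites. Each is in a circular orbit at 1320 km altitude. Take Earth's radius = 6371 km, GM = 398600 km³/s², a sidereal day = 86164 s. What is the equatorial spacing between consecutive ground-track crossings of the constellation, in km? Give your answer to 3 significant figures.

520 km

Semi-major axis a = 6371 + 1320 = 7691 km. Period T = 2π√(a³/μ) = 2π√(7691³/398600) = 6712.5 s = 111.88 min.
Single-satellite node shift = (6712.5/86164) × 360° = 28.05°.
With 6 satellites evenly phased, successive equator crossings are 28.05/6 = 4.674° apart.
That is 4.674 × 111.2 = 520 km at the equator.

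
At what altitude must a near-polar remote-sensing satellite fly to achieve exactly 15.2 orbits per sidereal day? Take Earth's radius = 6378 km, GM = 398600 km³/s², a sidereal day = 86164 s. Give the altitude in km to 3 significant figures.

493 km

Required period T = 86164 / 15.2 = 5668.7 s.
From T = 2π√(a³/μ): a = (μ T²/4π²)^(1/3) = (398600 × 5668.7² / 4π²)^(1/3) = 6871 km.
Altitude h = a − R = 6871 − 6378 = 493 km.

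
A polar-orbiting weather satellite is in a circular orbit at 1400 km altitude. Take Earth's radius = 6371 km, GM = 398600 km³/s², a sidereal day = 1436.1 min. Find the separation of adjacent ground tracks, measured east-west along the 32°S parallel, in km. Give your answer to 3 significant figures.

2690 km

Semi-major axis a = 6371 + 1400 = 7771 km. Period T = 2π√(a³/μ) = 2π√(7771³/398600) = 6817.5 s = 113.63 min.
Node shift per orbit = (6817.5/86166) × 360° = 28.48°.
Equatorial spacing = 28.48 × 111.2 km/° = 3167 km.
At 32° latitude, spacing = 3167 × cos(32°) = 2686 km.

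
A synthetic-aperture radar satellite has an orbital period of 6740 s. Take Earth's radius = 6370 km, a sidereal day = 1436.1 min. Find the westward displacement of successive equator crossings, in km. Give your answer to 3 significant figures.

3130 km

During one orbit Earth rotates (6740.0 / 86166) × 360° = 28.16°.
At the equator that is 28.16° × (2π·6370/360) km/° = 28.16 × 111.2 = 3131 km.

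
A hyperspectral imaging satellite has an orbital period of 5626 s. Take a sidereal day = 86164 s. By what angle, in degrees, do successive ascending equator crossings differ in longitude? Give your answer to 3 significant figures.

23.5°

During one orbit Earth rotates (5626.0 / 86164) × 360° = 23.51°.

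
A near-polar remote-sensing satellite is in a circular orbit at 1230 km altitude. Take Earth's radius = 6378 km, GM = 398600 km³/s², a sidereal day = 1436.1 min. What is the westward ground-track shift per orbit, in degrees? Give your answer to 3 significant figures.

27.6°

Semi-major axis a = 6378 + 1230 = 7608 km. Period T = 2π√(a³/μ) = 2π√(7608³/398600) = 6604.2 s = 110.07 min.
During one orbit Earth rotates (6604.2 / 86166) × 360° = 27.59°.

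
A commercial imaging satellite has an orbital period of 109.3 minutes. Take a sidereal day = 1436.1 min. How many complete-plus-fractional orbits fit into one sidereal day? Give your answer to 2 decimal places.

13.14

T = 109.3 min = 6558.0 s.
Orbits per sidereal day = 86166 / 6558.0 = 13.139.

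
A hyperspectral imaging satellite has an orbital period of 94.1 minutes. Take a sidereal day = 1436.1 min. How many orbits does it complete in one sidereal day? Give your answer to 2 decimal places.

T = 94.1 min = 5646.0 s.
Orbits per sidereal day = 86166 / 5646.0 = 15.261.

15.26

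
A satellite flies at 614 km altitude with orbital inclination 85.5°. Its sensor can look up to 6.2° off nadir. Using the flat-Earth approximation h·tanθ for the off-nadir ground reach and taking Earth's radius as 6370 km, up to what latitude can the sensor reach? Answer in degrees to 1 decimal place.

86.1°

For a prograde orbit the ground track reaches latitude ±i = ±85.5°.
Sensor half-swath on the ground ≈ 614·tan(6.2°) = 67 km = 0.60° of latitude.
Maximum observable latitude ≈ 85.5 + 0.60 = 86.1°.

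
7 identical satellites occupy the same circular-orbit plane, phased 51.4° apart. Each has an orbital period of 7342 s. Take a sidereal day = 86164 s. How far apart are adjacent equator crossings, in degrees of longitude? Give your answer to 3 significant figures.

4.38°

Single-satellite node shift = (7342.0/86164) × 360° = 30.68°.
With 7 satellites evenly phased, successive equator crossings are 30.68/7 = 4.382° apart.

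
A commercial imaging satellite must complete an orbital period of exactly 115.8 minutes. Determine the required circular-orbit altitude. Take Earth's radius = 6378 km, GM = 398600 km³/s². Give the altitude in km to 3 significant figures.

T = 115.8 min = 6948.0 s.
From T = 2π√(a³/μ): a = (μ T²/4π²)^(1/3) = (398600 × 6948.0² / 4π²)^(1/3) = 7870 km.
Altitude h = a − R = 7870 − 6378 = 1492 km.

1490 km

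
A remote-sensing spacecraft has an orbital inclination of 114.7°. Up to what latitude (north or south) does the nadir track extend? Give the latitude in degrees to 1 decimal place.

Retrograde orbit: the ground track reaches ±(180° − i) = ±(180 − 114.7) = ±65.3°.

65.3°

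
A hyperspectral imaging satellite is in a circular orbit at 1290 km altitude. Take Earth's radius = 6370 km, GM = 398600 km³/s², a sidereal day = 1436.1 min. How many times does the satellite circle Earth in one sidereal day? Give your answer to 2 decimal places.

12.91

Semi-major axis a = 6370 + 1290 = 7660 km. Period T = 2π√(a³/μ) = 2π√(7660³/398600) = 6672.0 s = 111.20 min.
Orbits per sidereal day = 86166 / 6672.0 = 12.915.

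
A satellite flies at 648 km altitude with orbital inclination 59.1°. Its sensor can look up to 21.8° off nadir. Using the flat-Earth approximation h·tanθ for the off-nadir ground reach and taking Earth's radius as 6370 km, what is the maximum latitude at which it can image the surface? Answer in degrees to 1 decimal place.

61.4°

For a prograde orbit the ground track reaches latitude ±i = ±59.1°.
Sensor half-swath on the ground ≈ 648·tan(21.8°) = 259 km = 2.33° of latitude.
Maximum observable latitude ≈ 59.1 + 2.33 = 61.4°.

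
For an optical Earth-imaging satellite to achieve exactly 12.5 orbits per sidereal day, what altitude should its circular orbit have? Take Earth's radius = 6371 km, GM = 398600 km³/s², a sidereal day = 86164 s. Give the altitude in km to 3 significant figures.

Required period T = 86164 / 12.5 = 6893.1 s.
From T = 2π√(a³/μ): a = (μ T²/4π²)^(1/3) = (398600 × 6893.1² / 4π²)^(1/3) = 7828 km.
Altitude h = a − R = 7828 − 6371 = 1457 km.

1460 km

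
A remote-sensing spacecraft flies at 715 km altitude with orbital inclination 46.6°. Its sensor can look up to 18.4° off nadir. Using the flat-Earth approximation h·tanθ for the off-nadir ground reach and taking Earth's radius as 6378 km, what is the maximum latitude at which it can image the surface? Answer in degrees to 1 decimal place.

48.7°

For a prograde orbit the ground track reaches latitude ±i = ±46.6°.
Sensor half-swath on the ground ≈ 715·tan(18.4°) = 238 km = 2.14° of latitude.
Maximum observable latitude ≈ 46.6 + 2.14 = 48.7°.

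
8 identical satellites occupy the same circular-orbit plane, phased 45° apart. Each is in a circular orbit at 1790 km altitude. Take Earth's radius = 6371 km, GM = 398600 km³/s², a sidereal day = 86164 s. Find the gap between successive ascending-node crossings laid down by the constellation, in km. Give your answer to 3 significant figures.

Semi-major axis a = 6371 + 1790 = 8161 km. Period T = 2π√(a³/μ) = 2π√(8161³/398600) = 7337.1 s = 122.29 min.
Single-satellite node shift = (7337.1/86164) × 360° = 30.66°.
With 8 satellites evenly phased, successive equator crossings are 30.66/8 = 3.832° apart.
That is 3.832 × 111.2 = 426 km at the equator.

426 km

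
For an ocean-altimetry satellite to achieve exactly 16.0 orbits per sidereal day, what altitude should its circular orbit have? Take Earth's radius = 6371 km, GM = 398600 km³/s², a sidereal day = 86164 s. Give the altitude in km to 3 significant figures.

269 km

Required period T = 86164 / 16.0 = 5385.2 s.
From T = 2π√(a³/μ): a = (μ T²/4π²)^(1/3) = (398600 × 5385.2² / 4π²)^(1/3) = 6640 km.
Altitude h = a − R = 6640 − 6371 = 269 km.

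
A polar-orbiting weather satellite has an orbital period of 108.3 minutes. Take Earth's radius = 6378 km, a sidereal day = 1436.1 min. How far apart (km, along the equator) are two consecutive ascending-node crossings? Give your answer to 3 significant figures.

3020 km

T = 108.3 min = 6498.0 s.
During one orbit Earth rotates (6498.0 / 86166) × 360° = 27.15°.
At the equator that is 27.15° × (2π·6378/360) km/° = 27.15 × 111.3 = 3022 km.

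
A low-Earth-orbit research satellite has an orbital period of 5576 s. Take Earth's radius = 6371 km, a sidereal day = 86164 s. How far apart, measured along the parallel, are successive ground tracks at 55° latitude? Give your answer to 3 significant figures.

1490 km

Node shift per orbit = (5576.0/86164) × 360° = 23.30°.
Equatorial spacing = 23.30 × 111.2 km/° = 2591 km.
At 55° latitude, spacing = 2591 × cos(55°) = 1486 km.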